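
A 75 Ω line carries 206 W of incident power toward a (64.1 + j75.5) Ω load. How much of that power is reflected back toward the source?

P_reflected ≈ 47.9 W

|Γ| = |(-10.9 + j75.5)/(139.1 + j75.5)| = 0.482
|Γ|² = 0.232
P_refl = |Γ|²·P_inc = 47.9 W, P_del = (1 − |Γ|²)·P_inc = 158 W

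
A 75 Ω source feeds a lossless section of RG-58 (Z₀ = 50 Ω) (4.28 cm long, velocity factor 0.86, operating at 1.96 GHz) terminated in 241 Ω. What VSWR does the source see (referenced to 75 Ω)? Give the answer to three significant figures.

λ = v/f = 0.86·c / 1.96 GHz = 0.132 m
βl = 2π·l/λ = 2π × 0.325 = 117°
tan(βl) = -1.96
Z_in = Z_0·(Z_L + jZ_0·tanβl)/(Z_0 + jZ_L·tanβl) = 12.9 + j24.2 Ω
Γ_s = (Z_in − Z_s)/(Z_in + Z_s) = (-62.1 + j24.2)/(87.9 + j24.2), |Γ_s| = 0.73
VSWR = (1 + |Γ_s|)/(1 − |Γ_s|)

VSWR ≈ 6.42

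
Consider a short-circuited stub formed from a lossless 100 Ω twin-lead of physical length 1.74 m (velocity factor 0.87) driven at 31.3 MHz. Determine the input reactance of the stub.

λ = v/f = 0.87·c / 31.3 MHz = 8.34 m
βl = 2π·l/λ = 2π × 0.209 = 75.1°
tan(βl) = 3.76
For a short-circuited stub, Z_in = jZ_0·tan(βl)

X_in ≈ 376 Ω (inductive)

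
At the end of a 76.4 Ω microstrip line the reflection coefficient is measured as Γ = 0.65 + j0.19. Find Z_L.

Z_L ≈ 261 + j183 Ω

Z_L = Z_0·(1 + Γ)/(1 − Γ) = 76.4·(1.65 + j0.19)/(0.35 − j0.19)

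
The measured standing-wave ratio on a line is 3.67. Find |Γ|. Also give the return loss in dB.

|Γ| ≈ 0.572; return loss ≈ 4.86 dB

|Γ| = (S − 1)/(S + 1) = (3.67 − 1)/(3.67 + 1) = 2.67/4.67
RL = −20·log₁₀|Γ| = −20·log₁₀(0.572)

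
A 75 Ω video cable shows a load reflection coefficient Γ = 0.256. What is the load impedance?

Z_L ≈ 127 Ω

Z_L = Z_0·(1 + Γ)/(1 − Γ) = 75·(1.26)/(0.744)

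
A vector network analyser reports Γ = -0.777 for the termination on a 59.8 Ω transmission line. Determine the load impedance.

Z_L = Z_0·(1 + Γ)/(1 − Γ) = 59.8·(0.223)/(1.78)

Z_L ≈ 7.5 Ω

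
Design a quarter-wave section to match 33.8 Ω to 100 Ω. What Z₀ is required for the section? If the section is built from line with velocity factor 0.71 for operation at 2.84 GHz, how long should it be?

Z_qwt ≈ 58.1 Ω; length ≈ 1.88 cm

Z_qwt = √(Z_0·R_L) = √(100 × 33.8) = √3380
λ = 0.71·c/f = 0.075 m, so l = λ/4 = 0.0187 m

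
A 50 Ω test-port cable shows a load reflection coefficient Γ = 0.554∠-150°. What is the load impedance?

Z_L ≈ 15.3 − j12.2 Ω

Z_L = Z_0·(1 + Γ)/(1 − Γ) = 50·(0.52 − j0.277)/(1.48 + j0.277)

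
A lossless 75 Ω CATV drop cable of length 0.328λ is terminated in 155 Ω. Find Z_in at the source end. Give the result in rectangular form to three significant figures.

βl = 2π × 0.328 = 118°
tan(βl) = tan(118°) = -1.87
Z_in = Z_0·(Z_L + jZ_0·tanβl)/(Z_0 + jZ_L·tanβl)
     = 75·(155 − j141)/(75 − j291)

Z_in ≈ 43.7 + j28.7 Ω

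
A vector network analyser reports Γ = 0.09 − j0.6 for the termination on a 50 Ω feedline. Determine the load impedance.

Z_L ≈ 26.6 − j50.5 Ω

Z_L = Z_0·(1 + Γ)/(1 − Γ) = 50·(1.09 − j0.6)/(0.91 + j0.6)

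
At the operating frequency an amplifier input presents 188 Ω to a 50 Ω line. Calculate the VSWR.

VSWR ≈ 3.76

Γ = (188 − 50)/(188 + 50) = 0.58
VSWR = (1 + 0.58)/(1 − 0.58)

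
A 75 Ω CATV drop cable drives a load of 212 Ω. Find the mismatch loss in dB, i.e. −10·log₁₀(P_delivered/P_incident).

Γ = (212 − 75)/(212 + 75) = 0.477
|Γ|² = 0.228, so P_del/P_inc = 1 − |Γ|² = 0.772
ML = −10·log₁₀(1 − |Γ|²)

mismatch loss ≈ 1.12 dB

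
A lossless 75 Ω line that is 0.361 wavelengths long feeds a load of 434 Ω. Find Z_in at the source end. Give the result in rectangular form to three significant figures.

Z_in ≈ 21.6 + j59.7 Ω

βl = 2π × 0.361 = 130°
tan(βl) = tan(130°) = -1.19
Z_in = Z_0·(Z_L + jZ_0·tanβl)/(Z_0 + jZ_L·tanβl)
     = 75·(434 − j89.5)/(75 − j518)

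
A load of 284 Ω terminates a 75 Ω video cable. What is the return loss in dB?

Γ = (284 − 75)/(284 + 75) = 0.582
RL = −20·log₁₀|Γ| = −20·log₁₀(0.582)

RL ≈ 4.7 dB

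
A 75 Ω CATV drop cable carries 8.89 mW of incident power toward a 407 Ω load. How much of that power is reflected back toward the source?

P_reflected ≈ 4.22 mW

Γ = (407 − 75)/(407 + 75) = 0.689
|Γ|² = 0.474
P_refl = |Γ|²·P_inc = 4.22 mW, P_del = (1 − |Γ|²)·P_inc = 4.67 mW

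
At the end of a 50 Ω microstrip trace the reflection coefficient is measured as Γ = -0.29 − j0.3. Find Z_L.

Z_L = Z_0·(1 + Γ)/(1 − Γ) = 50·(0.71 − j0.3)/(1.29 + j0.3)

Z_L ≈ 23.5 − j17.1 Ω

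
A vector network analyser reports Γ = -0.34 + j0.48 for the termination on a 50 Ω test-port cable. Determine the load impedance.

Z_L ≈ 16.1 + j23.7 Ω

Z_L = Z_0·(1 + Γ)/(1 − Γ) = 50·(0.66 + j0.48)/(1.34 − j0.48)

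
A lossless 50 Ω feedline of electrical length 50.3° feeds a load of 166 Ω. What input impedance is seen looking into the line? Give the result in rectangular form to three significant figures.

tan(βl) = tan(50.3°) = 1.2
Z_in = Z_0·(Z_L + jZ_0·tanβl)/(Z_0 + jZ_L·tanβl)
     = 50·(166 + j60.2)/(50 + j200)

Z_in ≈ 23.9 − j35.5 Ω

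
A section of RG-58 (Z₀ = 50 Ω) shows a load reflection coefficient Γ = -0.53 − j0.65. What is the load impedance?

Z_L ≈ 5.37 − j23.5 Ω

Z_L = Z_0·(1 + Γ)/(1 − Γ) = 50·(0.47 − j0.65)/(1.53 + j0.65)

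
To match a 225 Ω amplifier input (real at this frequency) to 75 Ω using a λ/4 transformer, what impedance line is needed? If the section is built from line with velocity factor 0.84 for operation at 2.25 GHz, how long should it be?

Z_qwt ≈ 130 Ω; length ≈ 2.8 cm

Z_qwt = √(Z_0·R_L) = √(75 × 225) = √16880
λ = 0.84·c/f = 0.112 m, so l = λ/4 = 0.028 m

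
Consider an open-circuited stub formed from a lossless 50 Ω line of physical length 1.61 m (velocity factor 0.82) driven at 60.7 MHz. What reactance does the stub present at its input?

λ = v/f = 0.82·c / 60.7 MHz = 4.05 m
βl = 2π·l/λ = 2π × 0.397 = 143°
tan(βl) = -0.753
For an open-circuited stub, Z_in = −jZ_0·cot(βl) = −jZ_0/tan(βl)

X_in ≈ 66.4 Ω (inductive)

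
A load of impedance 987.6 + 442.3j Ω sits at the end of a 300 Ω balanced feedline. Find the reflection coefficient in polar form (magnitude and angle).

Γ = (Z_L − Z_0)/(Z_L + Z_0) = (687.6 + j442.3)/(1288 + j442.3)
|Γ| = 818/1360 = 0.601

Γ ≈ 0.601 ∠ 13.8°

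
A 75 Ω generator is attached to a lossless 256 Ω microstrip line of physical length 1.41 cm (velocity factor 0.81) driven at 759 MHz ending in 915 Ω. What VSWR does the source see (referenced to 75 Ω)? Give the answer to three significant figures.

λ = v/f = 0.81·c / 759 MHz = 0.32 m
βl = 2π·l/λ = 2π × 0.044 = 15.9°
tan(βl) = 0.284
Z_in = Z_0·(Z_L + jZ_0·tanβl)/(Z_0 + jZ_L·tanβl) = 487 − j422 Ω
Γ_s = (Z_in − Z_s)/(Z_in + Z_s) = (412 − j422)/(562 − j422), |Γ_s| = 0.839
VSWR = (1 + |Γ_s|)/(1 − |Γ_s|)

VSWR ≈ 11.4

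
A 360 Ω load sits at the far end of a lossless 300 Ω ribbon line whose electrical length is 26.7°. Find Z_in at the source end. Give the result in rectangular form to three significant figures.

Z_in ≈ 331 − j48.7 Ω

tan(βl) = tan(26.7°) = 0.503
Z_in = Z_0·(Z_L + jZ_0·tanβl)/(Z_0 + jZ_L·tanβl)
     = 300·(360 + j151)/(300 + j181)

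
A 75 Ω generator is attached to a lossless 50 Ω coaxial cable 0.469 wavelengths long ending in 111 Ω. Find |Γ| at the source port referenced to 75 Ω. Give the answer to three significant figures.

|Γ| ≈ 0.224

βl = 2π × 0.469 = 169°
tan(βl) = -0.197
Z_in = Z_0·(Z_L + jZ_0·tanβl)/(Z_0 + jZ_L·tanβl) = 96.8 + j32.5 Ω
Γ_s = (Z_in − Z_s)/(Z_in + Z_s) = (21.8 + j32.5)/(172 + j32.5), |Γ_s| = 0.224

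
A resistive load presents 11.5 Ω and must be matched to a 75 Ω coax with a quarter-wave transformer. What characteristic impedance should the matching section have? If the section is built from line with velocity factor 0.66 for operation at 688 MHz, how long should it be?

Z_qwt ≈ 29.4 Ω; length ≈ 7.19 cm

Z_qwt = √(Z_0·R_L) = √(75 × 11.5) = √862.5
λ = 0.66·c/f = 0.288 m, so l = λ/4 = 0.0719 m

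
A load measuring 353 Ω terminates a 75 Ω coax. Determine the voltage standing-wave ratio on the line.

VSWR ≈ 4.71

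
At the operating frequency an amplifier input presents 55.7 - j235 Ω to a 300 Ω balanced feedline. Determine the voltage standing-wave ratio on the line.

Γ = (Z_L − Z_0)/(Z_L + Z_0) = (-244.3 − j235)/(355.7 − j235)
|Γ| = 339/426 = 0.795
VSWR = (1 + |Γ|)/(1 − |Γ|) = 1.8/0.205

VSWR ≈ 8.76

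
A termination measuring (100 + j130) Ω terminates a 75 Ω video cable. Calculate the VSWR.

VSWR ≈ 4.09

Γ = (Z_L − Z_0)/(Z_L + Z_0) = (25 + j130)/(175 + j130)
|Γ| = 132/218 = 0.607
VSWR = (1 + |Γ|)/(1 − |Γ|) = 1.61/0.393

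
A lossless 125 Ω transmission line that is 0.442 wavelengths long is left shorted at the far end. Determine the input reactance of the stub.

X_in ≈ -47.7 Ω (capacitive)

βl = 2π × 0.442 = 159°
tan(βl) = -0.381
For a shorted stub, Z_in = jZ_0·tan(βl)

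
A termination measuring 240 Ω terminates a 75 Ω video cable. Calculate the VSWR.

For a purely resistive load, VSWR = R_L/Z_0 or Z_0/R_L (whichever > 1) = 240/75

VSWR ≈ 3.2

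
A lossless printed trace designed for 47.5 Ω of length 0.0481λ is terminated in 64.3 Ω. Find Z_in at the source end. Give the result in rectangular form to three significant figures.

Z_in ≈ 59.9 − j10.5 Ω

βl = 2π × 0.0481 = 17.3°
tan(βl) = tan(17.3°) = 0.312
Z_in = Z_0·(Z_L + jZ_0·tanβl)/(Z_0 + jZ_L·tanβl)
     = 47.5·(64.3 + j14.8)/(47.5 + j20)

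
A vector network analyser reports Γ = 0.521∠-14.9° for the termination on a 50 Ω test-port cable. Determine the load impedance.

Z_L ≈ 138 − j50.7 Ω

Z_L = Z_0·(1 + Γ)/(1 − Γ) = 50·(1.5 − j0.134)/(0.497 + j0.134)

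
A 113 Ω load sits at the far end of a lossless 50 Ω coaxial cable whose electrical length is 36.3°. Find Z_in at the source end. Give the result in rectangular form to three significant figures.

Z_in ≈ 46.3 − j40.2 Ω

tan(βl) = tan(36.3°) = 0.735
Z_in = Z_0·(Z_L + jZ_0·tanβl)/(Z_0 + jZ_L·tanβl)
     = 50·(113 + j36.7)/(50 + j83)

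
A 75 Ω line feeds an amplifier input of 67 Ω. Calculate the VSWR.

VSWR ≈ 1.12

Γ = (67 − 75)/(67 + 75) = -0.0563
VSWR = (1 + 0.0563)/(1 − 0.0563)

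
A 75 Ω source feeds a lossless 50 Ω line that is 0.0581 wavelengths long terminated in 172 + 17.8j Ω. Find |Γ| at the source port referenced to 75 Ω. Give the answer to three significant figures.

βl = 2π × 0.0581 = 20.9°
tan(βl) = 0.382
Z_in = Z_0·(Z_L + jZ_0·tanβl)/(Z_0 + jZ_L·tanβl) = 79.7 − j78.5 Ω
Γ_s = (Z_in − Z_s)/(Z_in + Z_s) = (4.65 − j78.5)/(155 − j78.5), |Γ_s| = 0.453

|Γ| ≈ 0.453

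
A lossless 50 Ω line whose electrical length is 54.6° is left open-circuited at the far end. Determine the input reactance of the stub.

tan(βl) = 1.41
For an open-circuited stub, Z_in = −jZ_0·cot(βl) = −jZ_0/tan(βl)

X_in ≈ -35.5 Ω (capacitive)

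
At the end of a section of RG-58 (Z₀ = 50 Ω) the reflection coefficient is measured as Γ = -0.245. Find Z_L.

Z_L ≈ 30.3 Ω

Z_L = Z_0·(1 + Γ)/(1 − Γ) = 50·(0.755)/(1.25)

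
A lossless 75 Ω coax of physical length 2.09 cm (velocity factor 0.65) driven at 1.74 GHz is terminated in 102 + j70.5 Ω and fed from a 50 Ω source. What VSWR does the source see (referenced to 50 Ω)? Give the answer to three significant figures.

λ = v/f = 0.65·c / 1.74 GHz = 0.112 m
βl = 2π·l/λ = 2π × 0.186 = 67.1°
tan(βl) = 2.37
Z_in = Z_0·(Z_L + jZ_0·tanβl)/(Z_0 + jZ_L·tanβl) = 56.7 − j53.2 Ω
Γ_s = (Z_in − Z_s)/(Z_in + Z_s) = (6.71 − j53.2)/(107 − j53.2), |Γ_s| = 0.45
VSWR = (1 + |Γ_s|)/(1 − |Γ_s|)

VSWR ≈ 2.64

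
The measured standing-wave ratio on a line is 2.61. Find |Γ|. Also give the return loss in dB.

|Γ| ≈ 0.446; return loss ≈ 7.01 dB

|Γ| = (S − 1)/(S + 1) = (2.61 − 1)/(2.61 + 1) = 1.61/3.61
RL = −20·log₁₀|Γ| = −20·log₁₀(0.446)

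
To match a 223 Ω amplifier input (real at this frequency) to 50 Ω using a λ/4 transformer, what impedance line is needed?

Z_qwt ≈ 106 Ω

Z_qwt = √(Z_0·R_L) = √(50 × 223) = √11150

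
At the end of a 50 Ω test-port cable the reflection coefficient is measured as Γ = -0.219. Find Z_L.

Z_L ≈ 32 Ω

Z_L = Z_0·(1 + Γ)/(1 − Γ) = 50·(0.781)/(1.22)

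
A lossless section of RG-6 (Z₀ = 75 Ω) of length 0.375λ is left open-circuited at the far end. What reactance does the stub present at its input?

X_in ≈ 75 Ω (inductive)

βl = 2π × 0.375 = 135°
tan(βl) = -1
For an open-circuited stub, Z_in = −jZ_0·cot(βl) = −jZ_0/tan(βl)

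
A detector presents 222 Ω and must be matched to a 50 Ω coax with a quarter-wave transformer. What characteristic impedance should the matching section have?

Z_qwt = √(Z_0·R_L) = √(50 × 222) = √11100

Z_qwt ≈ 105 Ω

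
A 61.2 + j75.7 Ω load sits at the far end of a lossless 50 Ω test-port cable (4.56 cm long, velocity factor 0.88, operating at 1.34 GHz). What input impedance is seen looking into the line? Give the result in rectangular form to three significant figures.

Z_in ≈ 18 − j26.4 Ω

λ = v/f = 0.88·c / 1.34 GHz = 0.197 m
βl = 2π·l/λ = 2π × 0.231 = 83.3°
tan(βl) = tan(83.3°) = 8.54
Z_in = Z_0·(Z_L + jZ_0·tanβl)/(Z_0 + jZ_L·tanβl)
     = 50·(61.2 + j503)/(-597 + j523)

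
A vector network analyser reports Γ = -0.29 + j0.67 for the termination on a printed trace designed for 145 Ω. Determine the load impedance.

Z_L ≈ 32 + j92 Ω

Z_L = Z_0·(1 + Γ)/(1 − Γ) = 145·(0.71 + j0.67)/(1.29 − j0.67)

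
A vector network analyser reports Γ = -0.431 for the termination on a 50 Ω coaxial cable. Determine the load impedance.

Z_L ≈ 19.9 Ω

Z_L = Z_0·(1 + Γ)/(1 − Γ) = 50·(0.569)/(1.43)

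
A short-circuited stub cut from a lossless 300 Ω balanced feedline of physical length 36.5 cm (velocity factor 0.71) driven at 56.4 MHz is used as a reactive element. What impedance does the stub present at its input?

Z_in ≈ +j208 Ω

λ = v/f = 0.71·c / 56.4 MHz = 3.78 m
βl = 2π·l/λ = 2π × 0.0966 = 34.8°
tan(βl) = 0.695
For a short-circuited stub, Z_in = jZ_0·tan(βl)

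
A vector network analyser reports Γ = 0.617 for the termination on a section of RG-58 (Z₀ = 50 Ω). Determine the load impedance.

Z_L ≈ 211 Ω

Z_L = Z_0·(1 + Γ)/(1 − Γ) = 50·(1.62)/(0.383)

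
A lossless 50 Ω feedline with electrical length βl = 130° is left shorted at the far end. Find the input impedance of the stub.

tan(βl) = -1.19
For a shorted stub, Z_in = jZ_0·tan(βl)

Z_in ≈ −j59.6 Ω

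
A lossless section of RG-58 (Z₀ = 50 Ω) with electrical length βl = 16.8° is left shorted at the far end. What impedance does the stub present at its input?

Z_in ≈ +j15.1 Ω

tan(βl) = 0.302
For a shorted stub, Z_in = jZ_0·tan(βl)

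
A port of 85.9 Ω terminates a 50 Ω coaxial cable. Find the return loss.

RL ≈ 11.6 dB

Γ = (85.9 − 50)/(85.9 + 50) = 0.264
RL = −20·log₁₀|Γ| = −20·log₁₀(0.264)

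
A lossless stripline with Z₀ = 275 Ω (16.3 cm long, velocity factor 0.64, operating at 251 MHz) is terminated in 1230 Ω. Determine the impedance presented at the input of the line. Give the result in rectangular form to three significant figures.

λ = v/f = 0.64·c / 251 MHz = 0.765 m
βl = 2π·l/λ = 2π × 0.213 = 76.7°
tan(βl) = tan(76.7°) = 4.23
Z_in = Z_0·(Z_L + jZ_0·tanβl)/(Z_0 + jZ_L·tanβl)
     = 275·(1230 + j1160)/(275 + j5210)

Z_in ≈ 64.7 − j61.5 Ω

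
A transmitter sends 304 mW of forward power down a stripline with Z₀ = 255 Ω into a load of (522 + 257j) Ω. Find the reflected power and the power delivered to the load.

P_reflected ≈ 62.3 mW; P_delivered ≈ 242 mW

|Γ| = |(267 + j257)/(777 + j257)| = 0.453
|Γ|² = 0.205
P_refl = |Γ|²·P_inc = 62.3 mW, P_del = (1 − |Γ|²)·P_inc = 242 mW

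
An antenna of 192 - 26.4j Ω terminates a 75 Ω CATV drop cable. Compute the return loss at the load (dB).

RL ≈ 6.99 dB

Γ = (117 − j26.4)/(267 − j26.4), |Γ| = 0.447
RL = −20·log₁₀|Γ| = −20·log₁₀(0.447)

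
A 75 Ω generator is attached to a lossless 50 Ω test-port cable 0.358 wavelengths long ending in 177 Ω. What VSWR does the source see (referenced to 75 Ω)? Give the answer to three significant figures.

βl = 2π × 0.358 = 129°
tan(βl) = -1.24
Z_in = Z_0·(Z_L + jZ_0·tanβl)/(Z_0 + jZ_L·tanβl) = 22.2 + j35.3 Ω
Γ_s = (Z_in − Z_s)/(Z_in + Z_s) = (-52.8 + j35.3)/(97.2 + j35.3), |Γ_s| = 0.615
VSWR = (1 + |Γ_s|)/(1 − |Γ_s|)

VSWR ≈ 4.19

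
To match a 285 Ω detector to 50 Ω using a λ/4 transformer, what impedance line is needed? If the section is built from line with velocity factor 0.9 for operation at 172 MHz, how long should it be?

Z_qwt = √(Z_0·R_L) = √(50 × 285) = √14250
λ = 0.9·c/f = 1.57 m, so l = λ/4 = 0.392 m

Z_qwt ≈ 119 Ω; length ≈ 39.2 cm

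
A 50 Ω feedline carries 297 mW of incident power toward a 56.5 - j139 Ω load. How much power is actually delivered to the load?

P_delivered ≈ 109 mW

|Γ| = |(6.5 − j139)/(106.5 − j139)| = 0.795
|Γ|² = 0.631
P_refl = |Γ|²·P_inc = 188 mW, P_del = (1 − |Γ|²)·P_inc = 109 mW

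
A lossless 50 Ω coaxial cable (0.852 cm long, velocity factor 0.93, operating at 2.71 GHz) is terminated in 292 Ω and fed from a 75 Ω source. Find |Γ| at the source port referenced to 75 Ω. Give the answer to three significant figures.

λ = v/f = 0.93·c / 2.71 GHz = 0.103 m
βl = 2π·l/λ = 2π × 0.0828 = 29.8°
tan(βl) = 0.573
Z_in = Z_0·(Z_L + jZ_0·tanβl)/(Z_0 + jZ_L·tanβl) = 31.8 − j77.8 Ω
Γ_s = (Z_in − Z_s)/(Z_in + Z_s) = (-43.2 − j77.8)/(107 − j77.8), |Γ_s| = 0.673

|Γ| ≈ 0.673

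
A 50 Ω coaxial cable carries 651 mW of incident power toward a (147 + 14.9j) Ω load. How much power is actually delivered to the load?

P_delivered ≈ 490 mW

|Γ| = |(97 + j14.9)/(197 + j14.9)| = 0.497
|Γ|² = 0.247
P_refl = |Γ|²·P_inc = 161 mW, P_del = (1 − |Γ|²)·P_inc = 490 mW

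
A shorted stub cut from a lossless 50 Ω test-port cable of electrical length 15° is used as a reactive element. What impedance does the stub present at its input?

tan(βl) = 0.268
For a shorted stub, Z_in = jZ_0·tan(βl)

Z_in ≈ +j13.4 Ω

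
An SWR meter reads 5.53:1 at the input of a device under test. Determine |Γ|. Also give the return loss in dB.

|Γ| = (S − 1)/(S + 1) = (5.53 − 1)/(5.53 + 1) = 4.53/6.53
RL = −20·log₁₀|Γ| = −20·log₁₀(0.694)

|Γ| ≈ 0.694; return loss ≈ 3.18 dB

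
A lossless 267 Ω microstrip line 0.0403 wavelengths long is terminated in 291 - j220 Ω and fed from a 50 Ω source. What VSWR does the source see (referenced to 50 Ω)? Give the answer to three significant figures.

VSWR ≈ 7.03

βl = 2π × 0.0403 = 14.5°
tan(βl) = 0.259
Z_in = Z_0·(Z_L + jZ_0·tanβl)/(Z_0 + jZ_L·tanβl) = 200 − j171 Ω
Γ_s = (Z_in − Z_s)/(Z_in + Z_s) = (150 − j171)/(250 − j171), |Γ_s| = 0.751
VSWR = (1 + |Γ_s|)/(1 − |Γ_s|)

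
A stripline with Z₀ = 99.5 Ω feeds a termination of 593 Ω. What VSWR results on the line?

Γ = (593 − 99.5)/(593 + 99.5) = 0.713
VSWR = (1 + 0.713)/(1 − 0.713)

VSWR ≈ 5.96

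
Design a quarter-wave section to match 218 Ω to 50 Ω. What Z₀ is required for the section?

Z_qwt ≈ 104 Ω

Z_qwt = √(Z_0·R_L) = √(50 × 218) = √10900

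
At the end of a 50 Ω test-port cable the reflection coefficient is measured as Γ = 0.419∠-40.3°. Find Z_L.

Z_L ≈ 76.8 − j50.5 Ω

Z_L = Z_0·(1 + Γ)/(1 − Γ) = 50·(1.32 − j0.271)/(0.68 + j0.271)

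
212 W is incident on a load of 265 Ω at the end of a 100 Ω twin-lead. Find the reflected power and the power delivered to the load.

Γ = (265 − 100)/(265 + 100) = 0.452
|Γ|² = 0.204
P_refl = |Γ|²·P_inc = 43.3 W, P_del = (1 − |Γ|²)·P_inc = 169 W

P_reflected ≈ 43.3 W; P_delivered ≈ 169 W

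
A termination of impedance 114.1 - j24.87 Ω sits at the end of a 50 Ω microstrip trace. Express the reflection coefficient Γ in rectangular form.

Γ = (Z_L − Z_0)/(Z_L + Z_0) = (64.1 − j24.87)/(164.1 − j24.87)

Γ ≈ 0.404 − j0.0903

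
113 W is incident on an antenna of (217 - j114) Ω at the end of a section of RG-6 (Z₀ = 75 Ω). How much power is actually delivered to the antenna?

|Γ| = |(142 − j114)/(292 − j114)| = 0.581
|Γ|² = 0.337
P_refl = |Γ|²·P_inc = 38.1 W, P_del = (1 − |Γ|²)·P_inc = 74.9 W

P_delivered ≈ 74.9 W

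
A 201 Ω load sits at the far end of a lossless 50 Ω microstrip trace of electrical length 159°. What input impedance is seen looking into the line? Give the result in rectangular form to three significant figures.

tan(βl) = tan(159°) = -0.384
Z_in = Z_0·(Z_L + jZ_0·tanβl)/(Z_0 + jZ_L·tanβl)
     = 50·(201 − j19.2)/(50 − j77.2)

Z_in ≈ 68.2 + j86.1 Ω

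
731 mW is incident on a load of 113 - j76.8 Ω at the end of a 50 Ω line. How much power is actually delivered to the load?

P_delivered ≈ 509 mW

|Γ| = |(63 − j76.8)/(163 − j76.8)| = 0.551
|Γ|² = 0.304
P_refl = |Γ|²·P_inc = 222 mW, P_del = (1 − |Γ|²)·P_inc = 509 mW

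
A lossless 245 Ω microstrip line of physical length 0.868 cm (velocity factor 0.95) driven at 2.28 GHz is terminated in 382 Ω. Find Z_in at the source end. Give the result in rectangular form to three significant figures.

λ = v/f = 0.95·c / 2.28 GHz = 0.125 m
βl = 2π·l/λ = 2π × 0.0694 = 25°
tan(βl) = tan(25°) = 0.466
Z_in = Z_0·(Z_L + jZ_0·tanβl)/(Z_0 + jZ_L·tanβl)
     = 245·(382 + j114)/(245 + j178)

Z_in ≈ 304 − j107 Ω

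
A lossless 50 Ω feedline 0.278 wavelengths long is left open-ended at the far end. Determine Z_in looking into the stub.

βl = 2π × 0.278 = 100°
tan(βl) = -5.63
For an open-ended stub, Z_in = −jZ_0·cot(βl) = −jZ_0/tan(βl)

Z_in ≈ +j8.89 Ω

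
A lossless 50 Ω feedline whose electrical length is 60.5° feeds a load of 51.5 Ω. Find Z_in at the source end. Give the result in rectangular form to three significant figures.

tan(βl) = tan(60.5°) = 1.77
Z_in = Z_0·(Z_L + jZ_0·tanβl)/(Z_0 + jZ_L·tanβl)
     = 50·(51.5 + j88.4)/(50 + j91)

Z_in ≈ 49.2 − j1.25 Ω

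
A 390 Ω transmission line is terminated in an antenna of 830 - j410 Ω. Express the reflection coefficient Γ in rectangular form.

Γ = (Z_L − Z_0)/(Z_L + Z_0) = (440 − j410)/(1220 − j410)

Γ ≈ 0.426 − j0.193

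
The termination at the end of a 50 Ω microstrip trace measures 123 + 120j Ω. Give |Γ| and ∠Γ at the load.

Γ ≈ 0.667 ∠ 23.9°

Γ = (Z_L − Z_0)/(Z_L + Z_0) = (73 + j120)/(173 + j120)
|Γ| = 140/211 = 0.667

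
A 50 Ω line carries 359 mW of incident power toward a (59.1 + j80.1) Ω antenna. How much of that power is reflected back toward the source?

|Γ| = |(9.1 + j80.1)/(109.1 + j80.1)| = 0.596
|Γ|² = 0.355
P_refl = |Γ|²·P_inc = 127 mW, P_del = (1 − |Γ|²)·P_inc = 232 mW

P_reflected ≈ 127 mW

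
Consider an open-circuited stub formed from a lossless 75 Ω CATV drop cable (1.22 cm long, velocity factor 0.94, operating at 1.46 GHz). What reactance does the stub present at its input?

X_in ≈ -179 Ω (capacitive)

λ = v/f = 0.94·c / 1.46 GHz = 0.193 m
βl = 2π·l/λ = 2π × 0.0632 = 22.7°
tan(βl) = 0.419
For an open-circuited stub, Z_in = −jZ_0·cot(βl) = −jZ_0/tan(βl)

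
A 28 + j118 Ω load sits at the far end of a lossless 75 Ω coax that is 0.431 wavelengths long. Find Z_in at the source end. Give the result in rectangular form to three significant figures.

βl = 2π × 0.431 = 155°
tan(βl) = tan(155°) = -0.463
Z_in = Z_0·(Z_L + jZ_0·tanβl)/(Z_0 + jZ_L·tanβl)
     = 75·(28 + j83.3)/(130 − j13)

Z_in ≈ 11.3 + j49.3 Ω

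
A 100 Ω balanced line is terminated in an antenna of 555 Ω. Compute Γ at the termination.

Γ = (Z_L − Z_0)/(Z_L + Z_0) = (555 − 100)/(555 + 100) = 455/655

Γ = 0.695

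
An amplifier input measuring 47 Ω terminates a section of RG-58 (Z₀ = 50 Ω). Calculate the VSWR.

Γ = (47 − 50)/(47 + 50) = -0.0309
VSWR = (1 + 0.0309)/(1 − 0.0309)

VSWR ≈ 1.06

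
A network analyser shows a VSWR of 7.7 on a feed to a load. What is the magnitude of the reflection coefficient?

|Γ| ≈ 0.77

|Γ| = (S − 1)/(S + 1) = (7.7 − 1)/(7.7 + 1) = 6.7/8.7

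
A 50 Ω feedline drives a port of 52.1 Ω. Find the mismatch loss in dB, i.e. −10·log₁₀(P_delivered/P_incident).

mismatch loss ≈ 0.00184 dB

Γ = (52.1 − 50)/(52.1 + 50) = 0.0206
|Γ|² = 0.000423, so P_del/P_inc = 1 − |Γ|² = 1
ML = −10·log₁₀(1 − |Γ|²)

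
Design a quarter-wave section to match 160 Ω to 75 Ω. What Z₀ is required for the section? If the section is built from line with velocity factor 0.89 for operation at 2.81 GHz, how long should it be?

Z_qwt ≈ 110 Ω; length ≈ 2.38 cm

Z_qwt = √(Z_0·R_L) = √(75 × 160) = √12000
λ = 0.89·c/f = 0.095 m, so l = λ/4 = 0.0238 m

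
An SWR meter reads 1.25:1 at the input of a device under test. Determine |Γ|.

|Γ| ≈ 0.111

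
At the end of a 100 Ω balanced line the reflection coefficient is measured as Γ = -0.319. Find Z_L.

Z_L = Z_0·(1 + Γ)/(1 − Γ) = 100·(0.681)/(1.32)

Z_L ≈ 51.6 Ω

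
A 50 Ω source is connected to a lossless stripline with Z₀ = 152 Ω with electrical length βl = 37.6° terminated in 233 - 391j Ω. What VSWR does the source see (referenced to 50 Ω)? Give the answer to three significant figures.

tan(βl) = 0.77
Z_in = Z_0·(Z_L + jZ_0·tanβl)/(Z_0 + jZ_L·tanβl) = 36.1 − j106 Ω
Γ_s = (Z_in − Z_s)/(Z_in + Z_s) = (-13.9 − j106)/(86.1 − j106), |Γ_s| = 0.783
VSWR = (1 + |Γ_s|)/(1 − |Γ_s|)

VSWR ≈ 8.23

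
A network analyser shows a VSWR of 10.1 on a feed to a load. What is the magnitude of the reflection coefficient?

|Γ| ≈ 0.82

|Γ| = (S − 1)/(S + 1) = (10.1 − 1)/(10.1 + 1) = 9.1/11.1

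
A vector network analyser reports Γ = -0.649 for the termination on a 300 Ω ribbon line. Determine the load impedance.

Z_L = Z_0·(1 + Γ)/(1 − Γ) = 300·(0.351)/(1.65)

Z_L ≈ 63.9 Ω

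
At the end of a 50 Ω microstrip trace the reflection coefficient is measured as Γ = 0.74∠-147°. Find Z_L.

Z_L = Z_0·(1 + Γ)/(1 − Γ) = 50·(0.379 − j0.403)/(1.62 + j0.403)

Z_L ≈ 8.11 − j14.5 Ω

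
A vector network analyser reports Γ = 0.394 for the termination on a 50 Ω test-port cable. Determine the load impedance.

Z_L ≈ 115 Ω

Z_L = Z_0·(1 + Γ)/(1 − Γ) = 50·(1.39)/(0.606)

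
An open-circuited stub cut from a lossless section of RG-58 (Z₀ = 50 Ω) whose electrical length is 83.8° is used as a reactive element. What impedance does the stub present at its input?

Z_in ≈ −j5.43 Ω

tan(βl) = 9.21
For an open-circuited stub, Z_in = −jZ_0·cot(βl) = −jZ_0/tan(βl)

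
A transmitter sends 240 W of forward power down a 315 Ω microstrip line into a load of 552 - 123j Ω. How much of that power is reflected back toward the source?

P_reflected ≈ 22.3 W

|Γ| = |(237 − j123)/(867 − j123)| = 0.305
|Γ|² = 0.093
P_refl = |Γ|²·P_inc = 22.3 W, P_del = (1 − |Γ|²)·P_inc = 218 W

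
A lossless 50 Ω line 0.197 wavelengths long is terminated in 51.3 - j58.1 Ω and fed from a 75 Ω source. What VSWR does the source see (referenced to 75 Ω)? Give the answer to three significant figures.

VSWR ≈ 4.4

βl = 2π × 0.197 = 70.9°
tan(βl) = 2.89
Z_in = Z_0·(Z_L + jZ_0·tanβl)/(Z_0 + jZ_L·tanβl) = 17.3 + j8.08 Ω
Γ_s = (Z_in − Z_s)/(Z_in + Z_s) = (-57.7 + j8.08)/(92.3 + j8.08), |Γ_s| = 0.629
VSWR = (1 + |Γ_s|)/(1 − |Γ_s|)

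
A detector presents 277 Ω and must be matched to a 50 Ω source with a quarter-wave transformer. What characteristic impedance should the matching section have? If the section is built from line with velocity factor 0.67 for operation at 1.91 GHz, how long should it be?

Z_qwt ≈ 118 Ω; length ≈ 2.63 cm

Z_qwt = √(Z_0·R_L) = √(50 × 277) = √13850
λ = 0.67·c/f = 0.105 m, so l = λ/4 = 0.0263 m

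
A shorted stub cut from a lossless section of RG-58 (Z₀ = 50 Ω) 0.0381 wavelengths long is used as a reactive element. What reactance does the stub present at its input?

X_in ≈ 12.2 Ω (inductive)

βl = 2π × 0.0381 = 13.7°
tan(βl) = 0.244
For a shorted stub, Z_in = jZ_0·tan(βl)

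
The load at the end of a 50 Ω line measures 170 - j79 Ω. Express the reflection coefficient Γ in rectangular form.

Γ ≈ 0.597 − j0.145

Γ = (Z_L − Z_0)/(Z_L + Z_0) = (120 − j79)/(220 − j79)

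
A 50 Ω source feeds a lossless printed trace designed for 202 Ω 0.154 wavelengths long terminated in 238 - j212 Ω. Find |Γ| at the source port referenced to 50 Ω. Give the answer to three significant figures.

βl = 2π × 0.154 = 55.4°
tan(βl) = 1.45
Z_in = Z_0·(Z_L + jZ_0·tanβl)/(Z_0 + jZ_L·tanβl) = 79.6 − j21.7 Ω
Γ_s = (Z_in − Z_s)/(Z_in + Z_s) = (29.6 − j21.7)/(130 − j21.7), |Γ_s| = 0.279

|Γ| ≈ 0.279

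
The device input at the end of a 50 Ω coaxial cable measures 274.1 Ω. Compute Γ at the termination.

Γ = (Z_L − Z_0)/(Z_L + Z_0) = (274.1 − 50)/(274.1 + 50) = 224.1/324.1

Γ = 0.691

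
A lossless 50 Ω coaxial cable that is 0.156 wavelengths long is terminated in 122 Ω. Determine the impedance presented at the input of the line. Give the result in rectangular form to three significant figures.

Z_in ≈ 27.6 − j25.9 Ω

βl = 2π × 0.156 = 56.2°
tan(βl) = tan(56.2°) = 1.49
Z_in = Z_0·(Z_L + jZ_0·tanβl)/(Z_0 + jZ_L·tanβl)
     = 50·(122 + j74.6)/(50 + j182)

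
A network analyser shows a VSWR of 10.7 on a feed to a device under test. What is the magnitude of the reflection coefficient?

|Γ| = (S − 1)/(S + 1) = (10.7 − 1)/(10.7 + 1) = 9.7/11.7

|Γ| ≈ 0.829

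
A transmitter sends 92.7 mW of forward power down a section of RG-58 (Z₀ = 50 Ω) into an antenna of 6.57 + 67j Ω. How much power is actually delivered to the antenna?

P_delivered ≈ 15.8 mW

|Γ| = |(-43.43 + j67)/(56.57 + j67)| = 0.911
|Γ|² = 0.829
P_refl = |Γ|²·P_inc = 76.9 mW, P_del = (1 − |Γ|²)·P_inc = 15.8 mW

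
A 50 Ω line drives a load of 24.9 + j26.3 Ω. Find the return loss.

RL ≈ 6.78 dB

Γ = (-25.1 + j26.3)/(74.9 + j26.3), |Γ| = 0.458
RL = −20·log₁₀|Γ| = −20·log₁₀(0.458)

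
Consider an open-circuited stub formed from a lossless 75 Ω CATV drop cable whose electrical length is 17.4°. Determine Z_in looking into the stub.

Z_in ≈ −j239 Ω

tan(βl) = 0.313
For an open-circuited stub, Z_in = −jZ_0·cot(βl) = −jZ_0/tan(βl)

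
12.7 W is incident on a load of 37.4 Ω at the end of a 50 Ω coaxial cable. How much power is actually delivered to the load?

P_delivered ≈ 12.4 W

Γ = (37.4 − 50)/(37.4 + 50) = -0.144
|Γ|² = 0.0208
P_refl = |Γ|²·P_inc = 0.264 W, P_del = (1 − |Γ|²)·P_inc = 12.4 W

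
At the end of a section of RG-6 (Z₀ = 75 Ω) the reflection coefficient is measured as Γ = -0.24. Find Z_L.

Z_L ≈ 46 Ω

Z_L = Z_0·(1 + Γ)/(1 − Γ) = 75·(0.76)/(1.24)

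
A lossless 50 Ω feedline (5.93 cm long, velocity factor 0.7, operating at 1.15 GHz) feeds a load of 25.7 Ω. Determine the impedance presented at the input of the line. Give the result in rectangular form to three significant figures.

Z_in ≈ 61.9 − j35.8 Ω

λ = v/f = 0.7·c / 1.15 GHz = 0.183 m
βl = 2π·l/λ = 2π × 0.325 = 117°
tan(βl) = tan(117°) = -1.97
Z_in = Z_0·(Z_L + jZ_0·tanβl)/(Z_0 + jZ_L·tanβl)
     = 50·(25.7 − j98.5)/(50 − j50.6)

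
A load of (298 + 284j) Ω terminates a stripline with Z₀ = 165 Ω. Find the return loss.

RL ≈ 4.77 dB

Γ = (133 + j284)/(463 + j284), |Γ| = 0.577
RL = −20·log₁₀|Γ| = −20·log₁₀(0.577)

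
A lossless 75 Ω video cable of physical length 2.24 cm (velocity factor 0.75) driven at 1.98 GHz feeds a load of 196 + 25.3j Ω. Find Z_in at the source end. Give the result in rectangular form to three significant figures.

λ = v/f = 0.75·c / 1.98 GHz = 0.114 m
βl = 2π·l/λ = 2π × 0.197 = 71°
tan(βl) = tan(71°) = 2.9
Z_in = Z_0·(Z_L + jZ_0·tanβl)/(Z_0 + jZ_L·tanβl)
     = 75·(196 + j243)/(1.68 + j568)

Z_in ≈ 32.1 − j25.8 Ω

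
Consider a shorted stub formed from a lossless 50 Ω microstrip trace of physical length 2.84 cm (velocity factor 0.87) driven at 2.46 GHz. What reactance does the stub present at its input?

X_in ≈ -448 Ω (capacitive)

λ = v/f = 0.87·c / 2.46 GHz = 0.106 m
βl = 2π·l/λ = 2π × 0.268 = 96.4°
tan(βl) = -8.97
For a shorted stub, Z_in = jZ_0·tan(βl)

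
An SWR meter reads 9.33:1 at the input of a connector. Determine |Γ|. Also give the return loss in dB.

|Γ| ≈ 0.806; return loss ≈ 1.87 dB

|Γ| = (S − 1)/(S + 1) = (9.33 − 1)/(9.33 + 1) = 8.33/10.3
RL = −20·log₁₀|Γ| = −20·log₁₀(0.806)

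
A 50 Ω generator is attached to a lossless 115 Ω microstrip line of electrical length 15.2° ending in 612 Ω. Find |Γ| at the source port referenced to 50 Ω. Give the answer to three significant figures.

|Γ| ≈ 0.841

tan(βl) = 0.272
Z_in = Z_0·(Z_L + jZ_0·tanβl)/(Z_0 + jZ_L·tanβl) = 213 − j276 Ω
Γ_s = (Z_in − Z_s)/(Z_in + Z_s) = (163 − j276)/(263 − j276), |Γ_s| = 0.841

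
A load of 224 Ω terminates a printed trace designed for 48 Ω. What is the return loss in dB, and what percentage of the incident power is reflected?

RL ≈ 3.78 dB; 41.9% of incident power reflected

Γ = (224 − 48)/(224 + 48) = 0.647
RL = −20·log₁₀(0.647) = 3.78 dB
P_refl/P_inc = |Γ|² = 0.419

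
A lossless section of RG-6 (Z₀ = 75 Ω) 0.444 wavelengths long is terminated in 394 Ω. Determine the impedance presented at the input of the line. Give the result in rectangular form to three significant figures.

βl = 2π × 0.444 = 160°
tan(βl) = tan(160°) = -0.367
Z_in = Z_0·(Z_L + jZ_0·tanβl)/(Z_0 + jZ_L·tanβl)
     = 75·(394 − j27.5)/(75 − j145)

Z_in ≈ 94.7 + j155 Ω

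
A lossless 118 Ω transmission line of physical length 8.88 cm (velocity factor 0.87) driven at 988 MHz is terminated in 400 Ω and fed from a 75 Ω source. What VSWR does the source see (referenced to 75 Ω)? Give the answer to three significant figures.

λ = v/f = 0.87·c / 988 MHz = 0.264 m
βl = 2π·l/λ = 2π × 0.336 = 121°
tan(βl) = -1.66
Z_in = Z_0·(Z_L + jZ_0·tanβl)/(Z_0 + jZ_L·tanβl) = 45.9 + j62.8 Ω
Γ_s = (Z_in − Z_s)/(Z_in + Z_s) = (-29.1 + j62.8)/(121 + j62.8), |Γ_s| = 0.508
VSWR = (1 + |Γ_s|)/(1 − |Γ_s|)

VSWR ≈ 3.06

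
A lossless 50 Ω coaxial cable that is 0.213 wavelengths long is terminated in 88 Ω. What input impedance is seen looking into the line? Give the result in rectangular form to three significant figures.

Z_in ≈ 29.5 − j7.87 Ω

βl = 2π × 0.213 = 76.7°
tan(βl) = tan(76.7°) = 4.22
Z_in = Z_0·(Z_L + jZ_0·tanβl)/(Z_0 + jZ_L·tanβl)
     = 50·(88 + j211)/(50 + j372)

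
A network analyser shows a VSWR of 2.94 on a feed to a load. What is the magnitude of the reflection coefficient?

|Γ| ≈ 0.492

|Γ| = (S − 1)/(S + 1) = (2.94 − 1)/(2.94 + 1) = 1.94/3.94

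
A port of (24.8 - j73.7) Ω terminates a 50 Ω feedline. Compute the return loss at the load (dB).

RL ≈ 2.59 dB

Γ = (-25.2 − j73.7)/(74.8 − j73.7), |Γ| = 0.742
RL = −20·log₁₀|Γ| = −20·log₁₀(0.742)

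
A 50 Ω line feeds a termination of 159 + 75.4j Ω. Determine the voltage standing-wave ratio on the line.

Γ = (Z_L − Z_0)/(Z_L + Z_0) = (109 + j75.4)/(209 + j75.4)
|Γ| = 133/222 = 0.597
VSWR = (1 + |Γ|)/(1 − |Γ|) = 1.6/0.403

VSWR ≈ 3.96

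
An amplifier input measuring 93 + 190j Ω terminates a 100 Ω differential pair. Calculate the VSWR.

Γ = (Z_L − Z_0)/(Z_L + Z_0) = (-7 + j190)/(193 + j190)
|Γ| = 190/271 = 0.702
VSWR = (1 + |Γ|)/(1 − |Γ|) = 1.7/0.298

VSWR ≈ 5.71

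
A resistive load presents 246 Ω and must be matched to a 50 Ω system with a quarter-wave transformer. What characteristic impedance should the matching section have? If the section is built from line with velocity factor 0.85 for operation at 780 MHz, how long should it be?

Z_qwt ≈ 111 Ω; length ≈ 8.17 cm

Z_qwt = √(Z_0·R_L) = √(50 × 246) = √12300
λ = 0.85·c/f = 0.327 m, so l = λ/4 = 0.0817 m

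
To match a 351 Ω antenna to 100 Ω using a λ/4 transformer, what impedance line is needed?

Z_qwt = √(Z_0·R_L) = √(100 × 351) = √35100

Z_qwt ≈ 187 Ω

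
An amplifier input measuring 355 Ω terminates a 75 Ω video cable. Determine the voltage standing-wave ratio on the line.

VSWR ≈ 4.73

Γ = (355 − 75)/(355 + 75) = 0.651
VSWR = (1 + 0.651)/(1 − 0.651)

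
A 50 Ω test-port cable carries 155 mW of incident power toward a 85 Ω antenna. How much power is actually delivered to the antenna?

P_delivered ≈ 145 mW

Γ = (85 − 50)/(85 + 50) = 0.259
|Γ|² = 0.0672
P_refl = |Γ|²·P_inc = 10.4 mW, P_del = (1 − |Γ|²)·P_inc = 145 mW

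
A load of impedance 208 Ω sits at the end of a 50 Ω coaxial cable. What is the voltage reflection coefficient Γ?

Γ = (Z_L − Z_0)/(Z_L + Z_0) = (208 − 50)/(208 + 50) = 158/258

Γ = 0.612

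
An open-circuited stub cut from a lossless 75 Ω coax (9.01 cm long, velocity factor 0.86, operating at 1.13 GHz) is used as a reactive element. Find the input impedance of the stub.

Z_in ≈ +j96.2 Ω

λ = v/f = 0.86·c / 1.13 GHz = 0.228 m
βl = 2π·l/λ = 2π × 0.395 = 142°
tan(βl) = -0.779
For an open-circuited stub, Z_in = −jZ_0·cot(βl) = −jZ_0/tan(βl)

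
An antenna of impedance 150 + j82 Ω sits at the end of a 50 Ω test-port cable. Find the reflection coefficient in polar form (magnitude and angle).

Γ = (Z_L − Z_0)/(Z_L + Z_0) = (100 + j82)/(200 + j82)
|Γ| = 129/216 = 0.598

Γ ≈ 0.598 ∠ 17.1°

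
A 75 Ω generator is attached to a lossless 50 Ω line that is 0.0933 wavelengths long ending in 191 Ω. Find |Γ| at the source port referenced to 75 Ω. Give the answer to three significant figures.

|Γ| ≈ 0.562

βl = 2π × 0.0933 = 33.6°
tan(βl) = 0.664
Z_in = Z_0·(Z_L + jZ_0·tanβl)/(Z_0 + jZ_L·tanβl) = 37 − j60.7 Ω
Γ_s = (Z_in − Z_s)/(Z_in + Z_s) = (-38 − j60.7)/(112 − j60.7), |Γ_s| = 0.562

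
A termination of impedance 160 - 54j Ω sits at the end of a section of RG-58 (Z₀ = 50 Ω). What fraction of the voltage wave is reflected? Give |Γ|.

|Γ| ≈ 0.565

Γ = (Z_L − Z_0)/(Z_L + Z_0) = (110 − j54)/(210 − j54)
|Γ| = 123/217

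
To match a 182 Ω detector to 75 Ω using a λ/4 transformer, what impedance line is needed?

Z_qwt = √(Z_0·R_L) = √(75 × 182) = √13650

Z_qwt ≈ 117 Ω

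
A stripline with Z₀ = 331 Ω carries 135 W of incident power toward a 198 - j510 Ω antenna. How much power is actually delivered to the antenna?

P_delivered ≈ 65.5 W

|Γ| = |(-133 − j510)/(529 − j510)| = 0.717
|Γ|² = 0.514
P_refl = |Γ|²·P_inc = 69.5 W, P_del = (1 − |Γ|²)·P_inc = 65.5 W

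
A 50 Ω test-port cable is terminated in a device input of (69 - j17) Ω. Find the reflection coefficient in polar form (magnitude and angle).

Γ ≈ 0.212 ∠ -33.7°

Γ = (Z_L − Z_0)/(Z_L + Z_0) = (19 − j17)/(119 − j17)
|Γ| = 25.5/120 = 0.212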